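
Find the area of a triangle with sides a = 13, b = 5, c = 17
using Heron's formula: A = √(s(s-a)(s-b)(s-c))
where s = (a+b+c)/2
s = (13 + 5 + 17)/2 = 35/2 = 17.5
s − a = 4.5, s − b = 12.5, s − c = 0.5
s(s−a)(s−b)(s−c) = 17.5·4.5·12.5·0.5 = 492.1875
Area = √492.1875 ≈ 22.1853

s = 17.5, Area = 22.19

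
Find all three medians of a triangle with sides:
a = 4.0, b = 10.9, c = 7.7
Median formula: m_a = ½√(2b² + 2c² − a²) (and cyclically). a² = 16, b² = 118.81, c² = 59.29.
m_a = ½√(2·118.81 + 2·59.29 − 16) = ½√340.2 ≈ ½·18.4445 ≈ 9.22226
m_b = ½√(2·16 + 2·59.29 − 118.81) = ½√31.77 ≈ ½·5.63649 ≈ 2.81824
m_c = ½√(2·16 + 2·118.81 − 59.29) = ½√210.33 ≈ ½·14.5028 ≈ 7.25138

m_a = 9.222, m_b = 2.818, m_c = 7.251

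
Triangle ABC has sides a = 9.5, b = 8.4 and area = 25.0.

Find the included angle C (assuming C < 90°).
Area = ½·a·b·sin(C)  ⇒  sin(C) = 2·Area/(a·b) = 2·25.0/(9.5·8.4) = 50/79.8 ≈ 0.626566
C = arcsin(0.626566) ≈ 38.7973° (taking the acute solution since C < 90°)

C = 38.8°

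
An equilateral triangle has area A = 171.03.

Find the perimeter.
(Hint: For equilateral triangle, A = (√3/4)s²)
A = (√3/4)s²  ⇒  s² = 4A/√3 = 4·171.03/√3 = 684.12/1.73205 ≈ 394.977
s ≈ √394.977 ≈ 19.874
Perimeter = 3s ≈ 3·19.874 ≈ 59.6221

Perimeter = 59.62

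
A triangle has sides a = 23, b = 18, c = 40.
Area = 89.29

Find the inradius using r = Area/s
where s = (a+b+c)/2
s = (23 + 18 + 40)/2 = 81/2 = 40.5
r = Area/s = 89.29/40.5 ≈ 2.20469

r = 2.205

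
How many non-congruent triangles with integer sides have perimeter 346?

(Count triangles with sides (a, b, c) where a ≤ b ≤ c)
Let a ≤ b ≤ c with a + b + c = 346. The only binding inequality is a + b > c, i.e. 346 − c > c, so c < 346/2; and c ≥ 346/3 since c is the largest side.
So 116 ≤ c ≤ 172. For each c, b runs from ⌈(346 − c)/2⌉ up to c (then a = 346 − b − c satisfies 1 ≤ a ≤ b automatically), giving c − ⌈(346 − c)/2⌉ + 1 choices.
Summing over c: 2 + 3 + 5 + 6 + … + 84 + 86  (57 terms, c = 116, …, 172) = 2494
Check (closed form: nearest integer to p²/48 for even p, (p+3)²/48 for odd p): 346²/48 = 119716/48 ≈ 2494.08 → 2494

2494 triangles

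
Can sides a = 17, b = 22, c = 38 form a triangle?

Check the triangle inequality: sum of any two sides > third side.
a + b vs c: 17 + 22 = 39 > 38  ✓
a + c vs b: 17 + 38 = 55 > 22  ✓
b + c vs a: 22 + 38 = 60 > 17  ✓

Yes, triangle inequality satisfied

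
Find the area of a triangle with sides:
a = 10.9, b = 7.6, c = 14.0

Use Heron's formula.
s = (10.9 + 7.6 + 14.0)/2 = 32.5/2 = 16.25
s − a = 5.35, s − b = 8.65, s − c = 2.25
s(s−a)(s−b)(s−c) = 16.25·5.35·8.65·2.25 ≈ 1692.02
Area = √1692.02 ≈ 41.1342

Area = 41.13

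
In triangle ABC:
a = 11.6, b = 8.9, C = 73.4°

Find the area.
Two sides and the included angle (SAS): A = ½·a·b·sin(C) = ½·11.6·8.9·sin(73.4°)
sin(73.4°) ≈ 0.958323
A ≈ ½·103.24·0.958323 = 51.62·0.958323 ≈ 49.4686

Area = 49.47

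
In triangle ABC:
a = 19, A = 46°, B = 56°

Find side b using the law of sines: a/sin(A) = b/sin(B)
a/sin(A) = b/sin(B)  ⇒  b = a·sin(B)/sin(A) = 19·sin(56°)/sin(46°)
sin(56°) ≈ 0.829038, sin(46°) ≈ 0.71934
b ≈ 19·0.829038/0.71934 ≈ 15.7517/0.71934 ≈ 21.8975

b = 21.9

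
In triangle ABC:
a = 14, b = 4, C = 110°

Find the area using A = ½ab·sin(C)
A = ½·a·b·sin(C) = ½·14·4·sin(110°)
sin(110°) ≈ 0.939693
A ≈ ½·56·0.939693 = 28·0.939693 ≈ 26.3114

Area = 26.31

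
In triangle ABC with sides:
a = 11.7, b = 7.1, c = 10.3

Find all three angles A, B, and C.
Law of cosines for each angle (a² = 136.89, b² = 50.41, c² = 106.09):
cos(A) = (b² + c² − a²)/(2bc) = (50.41 + 106.09 − 136.89)/(2·7.1·10.3) = 19.61/146.26 ≈ 0.134076  ⇒  A ≈ 82.2948°
cos(B) = (a² + c² − b²)/(2ac) = (136.89 + 106.09 − 50.41)/(2·11.7·10.3) = 192.57/241.02 ≈ 0.798979  ⇒  B ≈ 36.9673°
cos(C) = (a² + b² − c²)/(2ab) = (136.89 + 50.41 − 106.09)/(2·11.7·7.1) = 81.21/166.14 ≈ 0.488805  ⇒  C ≈ 60.738°
Check: A + B + C ≈ 180°

A = 82.29°, B = 36.97°, C = 60.74°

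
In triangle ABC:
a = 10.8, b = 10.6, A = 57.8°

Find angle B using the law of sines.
a/sin(A) = b/sin(B)  ⇒  sin(B) = b·sin(A)/a = 10.6·sin(57.8°)/10.8
sin(57.8°) ≈ 0.846193
sin(B) ≈ 10.6·0.846193/10.8 ≈ 8.96965/10.8 ≈ 0.830523
B = arcsin(0.830523) ≈ 56.1525°
(Since b ≤ a we need B ≤ A, so the obtuse alternative 180° − 56.1525° ≈ 123.848° is rejected.)

B = 56.15°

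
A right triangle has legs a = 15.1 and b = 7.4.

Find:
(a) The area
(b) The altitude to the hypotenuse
(a) The legs are perpendicular, so Area = ½·a·b = ½·15.1·7.4 = ½·111.74 = 55.87
(b) Hypotenuse c = √(a² + b²) = √(228.01 + 54.76) = √282.77 ≈ 16.8158
    Area = ½·c·h_c  ⇒  h_c = 2·Area/c = 111.74/16.8158 ≈ 6.64495

Area = 55.87, h_c = 6.645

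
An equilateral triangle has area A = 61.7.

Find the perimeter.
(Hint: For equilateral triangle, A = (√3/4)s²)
A = (√3/4)s²  ⇒  s² = 4A/√3 = 4·61.7/√3 = 246.8/1.73205 ≈ 142.49
s ≈ √142.49 ≈ 11.9369
Perimeter = 3s ≈ 3·11.9369 ≈ 35.8108

Perimeter = 35.81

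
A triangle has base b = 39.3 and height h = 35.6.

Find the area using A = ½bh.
A = ½·b·h = ½·39.3·35.6 = ½·1399.08 = 699.54

Area = 699.54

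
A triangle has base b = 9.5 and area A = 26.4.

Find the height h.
A = ½·b·h  ⇒  h = 2A/b = 2·26.4/9.5 = 52.8/9.5 ≈ 5.55789

h = 5.558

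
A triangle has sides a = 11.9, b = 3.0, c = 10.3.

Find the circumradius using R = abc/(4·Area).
First find the area with Heron's formula.
s = (11.9 + 3.0 + 10.3)/2 = 12.6
Area = √(s(s−a)(s−b)(s−c)) = √(12.6·0.7·9.6·2.3) ≈ √194.746 ≈ 13.9551
abc = 11.9·3.0·10.3 = 367.71
R = abc/(4·Area) ≈ 367.71/(4·13.9551) = 367.71/55.8205 ≈ 6.58736

R = 6.587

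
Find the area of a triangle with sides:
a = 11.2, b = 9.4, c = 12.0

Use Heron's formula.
s = (11.2 + 9.4 + 12.0)/2 = 32.6/2 = 16.3
s − a = 5.1, s − b = 6.9, s − c = 4.3
s(s−a)(s−b)(s−c) = 16.3·5.1·6.9·4.3 ≈ 2466.47
Area = √2466.47 ≈ 49.6635

Area = 49.66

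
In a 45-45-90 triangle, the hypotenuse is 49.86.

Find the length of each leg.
In a 45-45-90 triangle hypotenuse = leg·√2, so leg = hypotenuse/√2.
Leg = 49.86/√2 ≈ 49.86/1.41421 ≈ 35.2563

Each leg = 35.26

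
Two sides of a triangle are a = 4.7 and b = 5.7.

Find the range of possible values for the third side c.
Triangle inequality: |a − b| < c < a + b
|a − b| = |4.7 − 5.7| = 1
a + b = 4.7 + 5.7 = 10.4

1 < c < 10.4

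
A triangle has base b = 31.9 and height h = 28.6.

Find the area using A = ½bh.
A = ½·b·h = ½·31.9·28.6 = ½·912.34 = 456.17

Area = 456.17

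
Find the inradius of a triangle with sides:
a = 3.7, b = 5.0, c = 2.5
r = Area/s where s is the semi-perimeter.
s = (3.7 + 5.0 + 2.5)/2 = 11.2/2 = 5.6
Area = √(s(s−a)(s−b)(s−c)) = √(5.6·1.9·0.6·3.1) ≈ √19.7904 ≈ 4.44864
r ≈ 4.44864/5.6 ≈ 0.7944

r = 0.7944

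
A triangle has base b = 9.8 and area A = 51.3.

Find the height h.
A = ½·b·h  ⇒  h = 2A/b = 2·51.3/9.8 = 102.6/9.8 ≈ 10.4694

h = 10.47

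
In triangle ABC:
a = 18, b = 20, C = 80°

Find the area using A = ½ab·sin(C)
A = ½·a·b·sin(C) = ½·18·20·sin(80°)
sin(80°) ≈ 0.984808
A ≈ ½·360·0.984808 = 180·0.984808 ≈ 177.265

Area = 177.3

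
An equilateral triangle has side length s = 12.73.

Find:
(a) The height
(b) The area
(a) The height splits the triangle into two 30-60-90 halves: h = s·√3/2 = 12.73·1.73205/2 ≈ 22.049/2 ≈ 11.0245
(b) Area = (√3/4)·s² = (√3/4)·12.73² = (√3/4)·162.0529 ≈ 0.433013·162.0529 ≈ 70.171

Height = 11.02, Area = 70.17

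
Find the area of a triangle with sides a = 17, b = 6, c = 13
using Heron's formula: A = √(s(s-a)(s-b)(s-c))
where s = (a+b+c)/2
s = (17 + 6 + 13)/2 = 36/2 = 18
s − a = 1, s − b = 12, s − c = 5
s(s−a)(s−b)(s−c) = 18·1·12·5 = 1080
Area = √1080 ≈ 32.8634

s = 18.0, Area = 32.86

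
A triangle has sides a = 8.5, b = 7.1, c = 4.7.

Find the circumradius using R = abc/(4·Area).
First find the area with Heron's formula.
s = (8.5 + 7.1 + 4.7)/2 = 10.15
Area = √(s(s−a)(s−b)(s−c)) = √(10.15·1.65·3.05·5.45) ≈ √278.385 ≈ 16.6849
abc = 8.5·7.1·4.7 = 283.645
R = abc/(4·Area) ≈ 283.645/(4·16.6849) = 283.645/66.7395 ≈ 4.25003

R = 4.25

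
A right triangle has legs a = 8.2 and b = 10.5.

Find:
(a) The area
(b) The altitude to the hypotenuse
(a) The legs are perpendicular, so Area = ½·a·b = ½·8.2·10.5 = ½·86.1 = 43.05
(b) Hypotenuse c = √(a² + b²) = √(67.24 + 110.25) = √177.49 ≈ 13.3225
    Area = ½·c·h_c  ⇒  h_c = 2·Area/c = 86.1/13.3225 ≈ 6.46273

Area = 43.05, h_c = 6.463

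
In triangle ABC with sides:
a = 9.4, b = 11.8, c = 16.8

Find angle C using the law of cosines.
c² = a² + b² − 2ab·cos(C)  ⇒  cos(C) = (a² + b² − c²)/(2ab)
cos(C) = (9.4² + 11.8² − 16.8²)/(2·9.4·11.8) = (88.36 + 139.24 − 282.24)/221.84 = -54.64/221.84 ≈ -0.246304
C = arccos(-0.246304) ≈ 104.259°

C = 104.3°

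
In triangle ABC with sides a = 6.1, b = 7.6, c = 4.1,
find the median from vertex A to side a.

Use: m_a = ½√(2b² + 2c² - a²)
m_a = ½√(2·7.6² + 2·4.1² − 6.1²) = ½√(2·57.76 + 2·16.81 − 37.21) = ½√(115.52 + 33.62 − 37.21) = ½√111.93
√111.93 ≈ 10.5797, so m_a ≈ 5.28985

m_a = 5.29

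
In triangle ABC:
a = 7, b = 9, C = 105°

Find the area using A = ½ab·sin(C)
A = ½·a·b·sin(C) = ½·7·9·sin(105°)
sin(105°) ≈ 0.965926
A ≈ ½·63·0.965926 = 31.5·0.965926 ≈ 30.4267

Area = 30.43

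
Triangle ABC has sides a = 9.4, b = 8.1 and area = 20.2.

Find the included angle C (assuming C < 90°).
Area = ½·a·b·sin(C)  ⇒  sin(C) = 2·Area/(a·b) = 2·20.2/(9.4·8.1) = 40.4/76.14 ≈ 0.530602
C = arcsin(0.530602) ≈ 32.0461° (taking the acute solution since C < 90°)

C = 32.05°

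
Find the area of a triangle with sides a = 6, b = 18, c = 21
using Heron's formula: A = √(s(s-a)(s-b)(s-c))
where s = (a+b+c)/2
s = (6 + 18 + 21)/2 = 45/2 = 22.5
s − a = 16.5, s − b = 4.5, s − c = 1.5
s(s−a)(s−b)(s−c) = 22.5·16.5·4.5·1.5 = 2505.9375
Area = √2505.9375 ≈ 50.0593

s = 22.5, Area = 50.06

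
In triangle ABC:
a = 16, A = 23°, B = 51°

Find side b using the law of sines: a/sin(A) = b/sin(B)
a/sin(A) = b/sin(B)  ⇒  b = a·sin(B)/sin(A) = 16·sin(51°)/sin(23°)
sin(51°) ≈ 0.777146, sin(23°) ≈ 0.390731
b ≈ 16·0.777146/0.390731 ≈ 12.4343/0.390731 ≈ 31.8233

b = 31.82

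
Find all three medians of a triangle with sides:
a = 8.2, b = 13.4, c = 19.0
Median formula: m_a = ½√(2b² + 2c² − a²) (and cyclically). a² = 67.24, b² = 179.56, c² = 361.
m_a = ½√(2·179.56 + 2·361 − 67.24) = ½√1013.88 ≈ ½·31.8415 ≈ 15.9207
m_b = ½√(2·67.24 + 2·361 − 179.56) = ½√676.92 ≈ ½·26.0177 ≈ 13.0088
m_c = ½√(2·67.24 + 2·179.56 − 361) = ½√132.6 ≈ ½·11.5152 ≈ 5.7576

m_a = 15.92, m_b = 13.01, m_c = 5.758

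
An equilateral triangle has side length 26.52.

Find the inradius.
r = Area/s with s the semi-perimeter.
Area = (√3/4)·26.52² = (√3/4)·703.3104 ≈ 0.433013·703.3104 ≈ 304.542
s = 3·26.52/2 = 39.78
r ≈ 304.542/39.78 ≈ 7.65566
(Equivalently r = side/(2√3) = 26.52/3.4641 ≈ 7.65566.)

r = 7.656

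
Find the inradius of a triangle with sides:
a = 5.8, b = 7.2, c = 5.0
r = Area/s where s is the semi-perimeter.
s = (5.8 + 7.2 + 5.0)/2 = 18/2 = 9
Area = √(s(s−a)(s−b)(s−c)) = √(9·3.2·1.8·4) ≈ √207.36 ≈ 14.4
r ≈ 14.4/9 ≈ 1.6

r = 1.6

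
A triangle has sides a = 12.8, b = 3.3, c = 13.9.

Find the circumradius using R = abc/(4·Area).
First find the area with Heron's formula.
s = (12.8 + 3.3 + 13.9)/2 = 15
Area = √(s(s−a)(s−b)(s−c)) = √(15·2.2·11.7·1.1) ≈ √424.71 ≈ 20.6085
abc = 12.8·3.3·13.9 = 587.136
R = abc/(4·Area) ≈ 587.136/(4·20.6085) = 587.136/82.434 ≈ 7.1225

R = 7.123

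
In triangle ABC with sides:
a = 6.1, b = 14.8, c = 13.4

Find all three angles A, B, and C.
Law of cosines for each angle (a² = 37.21, b² = 219.04, c² = 179.56):
cos(A) = (b² + c² − a²)/(2bc) = (219.04 + 179.56 − 37.21)/(2·14.8·13.4) = 361.39/396.64 ≈ 0.911128  ⇒  A ≈ 24.3382°
cos(B) = (a² + c² − b²)/(2ac) = (37.21 + 179.56 − 219.04)/(2·6.1·13.4) = -2.27/163.48 ≈ -0.0138855  ⇒  B ≈ 90.7956°
cos(C) = (a² + b² − c²)/(2ab) = (37.21 + 219.04 − 179.56)/(2·6.1·14.8) = 76.69/180.56 ≈ 0.424734  ⇒  C ≈ 64.8662°
Check: A + B + C ≈ 180°

A = 24.34°, B = 90.8°, C = 64.87°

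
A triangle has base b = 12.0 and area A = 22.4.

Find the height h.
A = ½·b·h  ⇒  h = 2A/b = 2·22.4/12.0 = 44.8/12.0 ≈ 3.73333

h = 3.733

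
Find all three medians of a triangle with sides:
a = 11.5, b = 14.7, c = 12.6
Median formula: m_a = ½√(2b² + 2c² − a²) (and cyclically). a² = 132.25, b² = 216.09, c² = 158.76.
m_a = ½√(2·216.09 + 2·158.76 − 132.25) = ½√617.45 ≈ ½·24.8485 ≈ 12.4243
m_b = ½√(2·132.25 + 2·158.76 − 216.09) = ½√365.93 ≈ ½·19.1293 ≈ 9.56465
m_c = ½√(2·132.25 + 2·216.09 − 158.76) = ½√537.92 ≈ ½·23.1931 ≈ 11.5966

m_a = 12.42, m_b = 9.565, m_c = 11.6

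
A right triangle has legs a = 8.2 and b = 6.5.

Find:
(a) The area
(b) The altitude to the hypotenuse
(a) The legs are perpendicular, so Area = ½·a·b = ½·8.2·6.5 = ½·53.3 = 26.65
(b) Hypotenuse c = √(a² + b²) = √(67.24 + 42.25) = √109.49 ≈ 10.4637
    Area = ½·c·h_c  ⇒  h_c = 2·Area/c = 53.3/10.4637 ≈ 5.09378

Area = 26.65, h_c = 5.094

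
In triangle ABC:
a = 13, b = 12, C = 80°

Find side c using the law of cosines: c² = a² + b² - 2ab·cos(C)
c² = 13² + 12² − 2·13·12·cos(80°)
cos(80°) ≈ 0.173648
c² ≈ 169 + 144 − 312·(0.173648) ≈ 313 − 54.1782 ≈ 258.822
c ≈ √258.822 ≈ 16.0879

c = 16.09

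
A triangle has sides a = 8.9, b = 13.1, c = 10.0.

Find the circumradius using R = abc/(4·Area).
First find the area with Heron's formula.
s = (8.9 + 13.1 + 10.0)/2 = 16
Area = √(s(s−a)(s−b)(s−c)) = √(16·7.1·2.9·6) ≈ √1976.64 ≈ 44.4594
abc = 8.9·13.1·10.0 = 1165.9
R = abc/(4·Area) ≈ 1165.9/(4·44.4594) = 1165.9/177.838 ≈ 6.55598

R = 6.556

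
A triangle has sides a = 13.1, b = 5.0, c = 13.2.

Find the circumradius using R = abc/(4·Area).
First find the area with Heron's formula.
s = (13.1 + 5.0 + 13.2)/2 = 15.65
Area = √(s(s−a)(s−b)(s−c)) = √(15.65·2.55·10.65·2.45) ≈ √1041.29 ≈ 32.269
abc = 13.1·5.0·13.2 = 864.6
R = abc/(4·Area) ≈ 864.6/(4·32.269) = 864.6/129.076 ≈ 6.69839

R = 6.698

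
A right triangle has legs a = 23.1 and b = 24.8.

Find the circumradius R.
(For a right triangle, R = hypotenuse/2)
Hypotenuse c = √(a² + b²) = √(533.61 + 615.04) = √1148.65 ≈ 33.8917
R = c/2 ≈ 33.8917/2 ≈ 16.9459

R = 16.95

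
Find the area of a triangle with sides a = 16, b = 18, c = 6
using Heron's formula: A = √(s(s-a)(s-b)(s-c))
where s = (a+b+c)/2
s = (16 + 18 + 6)/2 = 40/2 = 20
s − a = 4, s − b = 2, s − c = 14
s(s−a)(s−b)(s−c) = 20·4·2·14 = 2240
Area = √2240 ≈ 47.3286

s = 20.0, Area = 47.33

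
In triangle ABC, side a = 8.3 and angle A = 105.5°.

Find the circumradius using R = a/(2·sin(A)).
R = a/(2·sin(A)) = 8.3/(2·sin(105.5°))
sin(105.5°) ≈ 0.96363
R ≈ 8.3/(2·0.96363) = 8.3/1.92726 ≈ 4.30663

R = 4.307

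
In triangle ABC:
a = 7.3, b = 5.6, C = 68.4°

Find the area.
Two sides and the included angle (SAS): A = ½·a·b·sin(C) = ½·7.3·5.6·sin(68.4°)
sin(68.4°) ≈ 0.929776
A ≈ ½·40.88·0.929776 = 20.44·0.929776 ≈ 19.0046

Area = 19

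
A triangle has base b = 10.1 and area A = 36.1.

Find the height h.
A = ½·b·h  ⇒  h = 2A/b = 2·36.1/10.1 = 72.2/10.1 ≈ 7.14851

h = 7.149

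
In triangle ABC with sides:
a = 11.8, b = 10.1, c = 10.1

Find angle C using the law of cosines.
c² = a² + b² − 2ab·cos(C)  ⇒  cos(C) = (a² + b² − c²)/(2ab)
cos(C) = (11.8² + 10.1² − 10.1²)/(2·11.8·10.1) = (139.24 + 102.01 − 102.01)/238.36 = 139.24/238.36 ≈ 0.584158
C = arccos(0.584158) ≈ 54.2564°

C = 54.26°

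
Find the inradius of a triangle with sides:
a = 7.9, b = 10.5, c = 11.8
r = Area/s where s is the semi-perimeter.
s = (7.9 + 10.5 + 11.8)/2 = 30.2/2 = 15.1
Area = √(s(s−a)(s−b)(s−c)) = √(15.1·7.2·4.6·3.3) ≈ √1650.37 ≈ 40.6247
r ≈ 40.6247/15.1 ≈ 2.69038

r = 2.69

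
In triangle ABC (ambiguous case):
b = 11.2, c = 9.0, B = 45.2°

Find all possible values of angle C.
b/sin(B) = c/sin(C)  ⇒  sin(C) = c·sin(B)/b = 9.0·sin(45.2°)/11.2
sin(45.2°) ≈ 0.709571
sin(C) ≈ 9.0·0.709571/11.2 ≈ 6.38614/11.2 ≈ 0.570191
Candidate 1: C₁ = arcsin(0.570191) ≈ 34.7635°  →  A = 180° − 45.2° − 34.7635° ≈ 100.036° > 0, valid
Candidate 2: C₂ = 180° − C₁ ≈ 145.236°  →  A = 180° − 45.2° − 145.236° ≈ -10.4365° ≤ 0, not a valid triangle

C = 34.76° (one solution)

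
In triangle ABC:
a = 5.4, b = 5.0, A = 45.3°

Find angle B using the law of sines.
a/sin(A) = b/sin(B)  ⇒  sin(B) = b·sin(A)/a = 5.0·sin(45.3°)/5.4
sin(45.3°) ≈ 0.710799
sin(B) ≈ 5.0·0.710799/5.4 ≈ 3.554/5.4 ≈ 0.658148
B = arcsin(0.658148) ≈ 41.1588°
(Since b ≤ a we need B ≤ A, so the obtuse alternative 180° − 41.1588° ≈ 138.841° is rejected.)

B = 41.16°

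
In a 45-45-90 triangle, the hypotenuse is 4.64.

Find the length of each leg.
In a 45-45-90 triangle hypotenuse = leg·√2, so leg = hypotenuse/√2.
Leg = 4.64/√2 ≈ 4.64/1.41421 ≈ 3.28098

Each leg = 3.281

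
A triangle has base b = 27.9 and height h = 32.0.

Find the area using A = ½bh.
A = ½·b·h = ½·27.9·32.0 = ½·892.8 = 446.4

Area = 446.4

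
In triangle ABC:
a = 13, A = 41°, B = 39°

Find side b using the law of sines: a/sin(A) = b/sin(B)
a/sin(A) = b/sin(B)  ⇒  b = a·sin(B)/sin(A) = 13·sin(39°)/sin(41°)
sin(39°) ≈ 0.62932, sin(41°) ≈ 0.656059
b ≈ 13·0.62932/0.656059 ≈ 8.18117/0.656059 ≈ 12.4702

b = 12.47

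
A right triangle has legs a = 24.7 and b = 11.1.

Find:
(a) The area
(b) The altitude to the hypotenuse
(a) The legs are perpendicular, so Area = ½·a·b = ½·24.7·11.1 = ½·274.17 = 137.085
(b) Hypotenuse c = √(a² + b²) = √(610.09 + 123.21) = √733.3 ≈ 27.0795
    Area = ½·c·h_c  ⇒  h_c = 2·Area/c = 274.17/27.0795 ≈ 10.1246

Area = 137.085, h_c = 10.12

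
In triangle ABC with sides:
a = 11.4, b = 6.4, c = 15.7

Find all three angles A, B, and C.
Law of cosines for each angle (a² = 129.96, b² = 40.96, c² = 246.49):
cos(A) = (b² + c² − a²)/(2bc) = (40.96 + 246.49 − 129.96)/(2·6.4·15.7) = 157.49/200.96 ≈ 0.783688  ⇒  A ≈ 38.4005°
cos(B) = (a² + c² − b²)/(2ac) = (129.96 + 246.49 − 40.96)/(2·11.4·15.7) = 335.49/357.96 ≈ 0.937228  ⇒  B ≈ 20.4089°
cos(C) = (a² + b² − c²)/(2ab) = (129.96 + 40.96 − 246.49)/(2·11.4·6.4) = -75.57/145.92 ≈ -0.517887  ⇒  C ≈ 121.191°
Check: A + B + C ≈ 180°

A = 38.4°, B = 20.41°, C = 121.2°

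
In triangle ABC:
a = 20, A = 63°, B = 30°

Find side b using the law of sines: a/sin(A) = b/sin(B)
a/sin(A) = b/sin(B)  ⇒  b = a·sin(B)/sin(A) = 20·sin(30°)/sin(63°)
sin(30°) ≈ 0.5, sin(63°) ≈ 0.891007
b ≈ 20·0.5/0.891007 ≈ 10/0.891007 ≈ 11.2233

b = 11.22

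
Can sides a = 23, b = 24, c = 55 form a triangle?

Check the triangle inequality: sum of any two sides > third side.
a + b vs c: 23 + 24 = 47 ≤ 55  ✗
a + c vs b: 23 + 55 = 78 > 24  ✓
b + c vs a: 24 + 55 = 79 > 23  ✓

No: 23 + 24 = 47 is not > 55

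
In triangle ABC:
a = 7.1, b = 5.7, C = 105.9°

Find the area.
Two sides and the included angle (SAS): A = ½·a·b·sin(C) = ½·7.1·5.7·sin(105.9°)
sin(105.9°) ≈ 0.961741
A ≈ ½·40.47·0.961741 = 20.235·0.961741 ≈ 19.4608

Area = 19.46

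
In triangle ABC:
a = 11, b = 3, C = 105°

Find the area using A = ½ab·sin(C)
A = ½·a·b·sin(C) = ½·11·3·sin(105°)
sin(105°) ≈ 0.965926
A ≈ ½·33·0.965926 = 16.5·0.965926 ≈ 15.9378

Area = 15.94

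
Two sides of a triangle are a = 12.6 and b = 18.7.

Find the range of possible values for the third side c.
Triangle inequality: |a − b| < c < a + b
|a − b| = |12.6 − 18.7| = 6.1
a + b = 12.6 + 18.7 = 31.3

6.1 < c < 31.3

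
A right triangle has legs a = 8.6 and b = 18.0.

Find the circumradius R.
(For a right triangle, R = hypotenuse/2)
Hypotenuse c = √(a² + b²) = √(73.96 + 324) = √397.96 ≈ 19.9489
R = c/2 ≈ 19.9489/2 ≈ 9.97447

R = 9.974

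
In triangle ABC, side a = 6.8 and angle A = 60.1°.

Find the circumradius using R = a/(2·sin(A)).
R = a/(2·sin(A)) = 6.8/(2·sin(60.1°))
sin(60.1°) ≈ 0.866897
R ≈ 6.8/(2·0.866897) = 6.8/1.73379 ≈ 3.92204

R = 3.922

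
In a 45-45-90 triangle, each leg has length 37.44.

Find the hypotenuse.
In a 45-45-90 triangle the sides are in ratio 1 : 1 : √2, so hypotenuse = leg·√2.
Hypotenuse = 37.44·√2 ≈ 37.44·1.41421 ≈ 52.9482

Hypotenuse = 37.44√2 = 52.95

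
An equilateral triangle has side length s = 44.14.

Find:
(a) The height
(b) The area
(a) The height splits the triangle into two 30-60-90 halves: h = s·√3/2 = 44.14·1.73205/2 ≈ 76.4527/2 ≈ 38.2264
(b) Area = (√3/4)·s² = (√3/4)·44.14² = (√3/4)·1948.3396 ≈ 0.433013·1948.3396 ≈ 843.656

Height = 38.23, Area = 843.7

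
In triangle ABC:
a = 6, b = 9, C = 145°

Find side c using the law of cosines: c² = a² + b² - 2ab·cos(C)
c² = 6² + 9² − 2·6·9·cos(145°)
cos(145°) ≈ -0.819152
c² ≈ 36 + 81 − 108·(-0.819152) ≈ 117 + 88.4684 ≈ 205.468
c ≈ √205.468 ≈ 14.3342

c = 14.33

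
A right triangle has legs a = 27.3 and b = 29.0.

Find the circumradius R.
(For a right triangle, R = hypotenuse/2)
Hypotenuse c = √(a² + b²) = √(745.29 + 841) = √1586.29 ≈ 39.8283
R = c/2 ≈ 39.8283/2 ≈ 19.9141

R = 19.91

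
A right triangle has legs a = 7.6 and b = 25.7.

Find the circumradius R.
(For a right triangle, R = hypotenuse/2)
Hypotenuse c = √(a² + b²) = √(57.76 + 660.49) = √718.25 ≈ 26.8002
R = c/2 ≈ 26.8002/2 ≈ 13.4001

R = 13.4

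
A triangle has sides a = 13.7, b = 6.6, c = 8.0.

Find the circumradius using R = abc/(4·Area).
First find the area with Heron's formula.
s = (13.7 + 6.6 + 8.0)/2 = 14.15
Area = √(s(s−a)(s−b)(s−c)) = √(14.15·0.45·7.55·6.15) ≈ √295.659 ≈ 17.1947
abc = 13.7·6.6·8.0 = 723.36
R = abc/(4·Area) ≈ 723.36/(4·17.1947) = 723.36/68.7789 ≈ 10.5172

R = 10.52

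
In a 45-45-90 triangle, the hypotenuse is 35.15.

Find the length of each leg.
In a 45-45-90 triangle hypotenuse = leg·√2, so leg = hypotenuse/√2.
Leg = 35.15/√2 ≈ 35.15/1.41421 ≈ 24.8548

Each leg = 24.85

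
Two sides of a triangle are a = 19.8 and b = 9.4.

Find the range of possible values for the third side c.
Triangle inequality: |a − b| < c < a + b
|a − b| = |19.8 − 9.4| = 10.4
a + b = 19.8 + 9.4 = 29.2

10.4 < c < 29.2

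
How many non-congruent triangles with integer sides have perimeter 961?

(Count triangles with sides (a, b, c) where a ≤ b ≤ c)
Let a ≤ b ≤ c with a + b + c = 961. The only binding inequality is a + b > c, i.e. 961 − c > c, so c < 961/2; and c ≥ 961/3 since c is the largest side.
So 321 ≤ c ≤ 480. For each c, b runs from ⌈(961 − c)/2⌉ up to c (then a = 961 − b − c satisfies 1 ≤ a ≤ b automatically), giving c − ⌈(961 − c)/2⌉ + 1 choices.
Summing over c: 2 + 3 + 5 + 6 + … + 239 + 240  (160 terms, c = 321, …, 480) = 19360
Check (closed form: nearest integer to p²/48 for even p, (p+3)²/48 for odd p): (961+3)²/48 = 964²/48 = 929296/48 ≈ 19360.33 → 19360

19360 triangles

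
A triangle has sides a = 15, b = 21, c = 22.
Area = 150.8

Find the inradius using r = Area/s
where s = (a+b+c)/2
s = (15 + 21 + 22)/2 = 58/2 = 29
r = Area/s = 150.8/29 ≈ 5.2

r = 5.2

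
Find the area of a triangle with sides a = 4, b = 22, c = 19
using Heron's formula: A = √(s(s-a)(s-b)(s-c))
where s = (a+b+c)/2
s = (4 + 22 + 19)/2 = 45/2 = 22.5
s − a = 18.5, s − b = 0.5, s − c = 3.5
s(s−a)(s−b)(s−c) = 22.5·18.5·0.5·3.5 = 728.4375
Area = √728.4375 ≈ 26.9896

s = 22.5, Area = 26.99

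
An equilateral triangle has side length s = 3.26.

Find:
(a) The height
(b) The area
(a) The height splits the triangle into two 30-60-90 halves: h = s·√3/2 = 3.26·1.73205/2 ≈ 5.64649/2 ≈ 2.82324
(b) Area = (√3/4)·s² = (√3/4)·3.26² = (√3/4)·10.6276 ≈ 0.433013·10.6276 ≈ 4.60189

Height = 2.823, Area = 4.602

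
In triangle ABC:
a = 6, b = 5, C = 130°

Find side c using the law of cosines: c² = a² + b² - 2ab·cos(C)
c² = 6² + 5² − 2·6·5·cos(130°)
cos(130°) ≈ -0.642788
c² ≈ 36 + 25 − 60·(-0.642788) ≈ 61 + 38.5673 ≈ 99.5673
c ≈ √99.5673 ≈ 9.97834

c = 9.978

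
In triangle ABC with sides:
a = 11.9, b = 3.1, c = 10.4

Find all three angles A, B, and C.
Law of cosines for each angle (a² = 141.61, b² = 9.61, c² = 108.16):
cos(A) = (b² + c² − a²)/(2bc) = (9.61 + 108.16 − 141.61)/(2·3.1·10.4) = -23.84/64.48 ≈ -0.369727  ⇒  A ≈ 111.699°
cos(B) = (a² + c² − b²)/(2ac) = (141.61 + 108.16 − 9.61)/(2·11.9·10.4) = 240.16/247.52 ≈ 0.970265  ⇒  B ≈ 14.0073°
cos(C) = (a² + b² − c²)/(2ab) = (141.61 + 9.61 − 108.16)/(2·11.9·3.1) = 43.06/73.78 ≈ 0.583627  ⇒  C ≈ 54.2939°
Check: A + B + C ≈ 180°

A = 111.7°, B = 14.01°, C = 54.29°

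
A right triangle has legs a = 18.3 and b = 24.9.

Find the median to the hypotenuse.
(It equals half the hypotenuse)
Hypotenuse c = √(a² + b²) = √(334.89 + 620.01) = √954.9 ≈ 30.9015
Median to hypotenuse = c/2 ≈ 30.9015/2 ≈ 15.4507

Median = 15.45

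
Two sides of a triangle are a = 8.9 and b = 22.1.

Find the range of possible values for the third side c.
Triangle inequality: |a − b| < c < a + b
|a − b| = |8.9 − 22.1| = 13.2
a + b = 8.9 + 22.1 = 31

13.2 < c < 31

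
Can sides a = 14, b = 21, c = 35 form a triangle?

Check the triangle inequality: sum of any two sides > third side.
a + b vs c: 14 + 21 = 35 ≤ 35  ✗
a + c vs b: 14 + 35 = 49 > 21  ✓
b + c vs a: 21 + 35 = 56 > 14  ✓

No: 14 + 21 = 35 is not > 35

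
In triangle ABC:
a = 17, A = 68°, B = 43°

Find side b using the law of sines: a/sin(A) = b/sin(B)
a/sin(A) = b/sin(B)  ⇒  b = a·sin(B)/sin(A) = 17·sin(43°)/sin(68°)
sin(43°) ≈ 0.681998, sin(68°) ≈ 0.927184
b ≈ 17·0.681998/0.927184 ≈ 11.594/0.927184 ≈ 12.5045

b = 12.5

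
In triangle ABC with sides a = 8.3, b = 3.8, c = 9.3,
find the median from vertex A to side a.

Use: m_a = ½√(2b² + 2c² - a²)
m_a = ½√(2·3.8² + 2·9.3² − 8.3²) = ½√(2·14.44 + 2·86.49 − 68.89) = ½√(28.88 + 172.98 − 68.89) = ½√132.97
√132.97 ≈ 11.5313, so m_a ≈ 5.76563

m_a = 5.766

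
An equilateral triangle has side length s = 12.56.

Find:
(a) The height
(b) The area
(a) The height splits the triangle into two 30-60-90 halves: h = s·√3/2 = 12.56·1.73205/2 ≈ 21.7546/2 ≈ 10.8773
(b) Area = (√3/4)·s² = (√3/4)·12.56² = (√3/4)·157.7536 ≈ 0.433013·157.7536 ≈ 68.3093

Height = 10.88, Area = 68.31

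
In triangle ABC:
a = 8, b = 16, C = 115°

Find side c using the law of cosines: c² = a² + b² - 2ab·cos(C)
c² = 8² + 16² − 2·8·16·cos(115°)
cos(115°) ≈ -0.422618
c² ≈ 64 + 256 − 256·(-0.422618) ≈ 320 + 108.19 ≈ 428.19
c ≈ √428.19 ≈ 20.6928

c = 20.69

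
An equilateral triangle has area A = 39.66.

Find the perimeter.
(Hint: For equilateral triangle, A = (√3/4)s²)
A = (√3/4)s²  ⇒  s² = 4A/√3 = 4·39.66/√3 = 158.64/1.73205 ≈ 91.5908
s ≈ √91.5908 ≈ 9.57031
Perimeter = 3s ≈ 3·9.57031 ≈ 28.7109

Perimeter = 28.71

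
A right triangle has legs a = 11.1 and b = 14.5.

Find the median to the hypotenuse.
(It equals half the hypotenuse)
Hypotenuse c = √(a² + b²) = √(123.21 + 210.25) = √333.46 ≈ 18.2609
Median to hypotenuse = c/2 ≈ 18.2609/2 ≈ 9.13044

Median = 9.13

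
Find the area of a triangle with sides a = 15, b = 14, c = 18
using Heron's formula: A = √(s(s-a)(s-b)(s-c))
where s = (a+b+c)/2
s = (15 + 14 + 18)/2 = 47/2 = 23.5
s − a = 8.5, s − b = 9.5, s − c = 5.5
s(s−a)(s−b)(s−c) = 23.5·8.5·9.5·5.5 = 10436.9375
Area = √10436.9375 ≈ 102.161

s = 23.5, Area = 102.2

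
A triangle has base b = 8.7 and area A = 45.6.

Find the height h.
A = ½·b·h  ⇒  h = 2A/b = 2·45.6/8.7 = 91.2/8.7 ≈ 10.4828

h = 10.48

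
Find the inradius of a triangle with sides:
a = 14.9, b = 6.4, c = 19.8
r = Area/s where s is the semi-perimeter.
s = (14.9 + 6.4 + 19.8)/2 = 41.1/2 = 20.55
Area = √(s(s−a)(s−b)(s−c)) = √(20.55·5.65·14.15·0.75) ≈ √1232.19 ≈ 35.1026
r ≈ 35.1026/20.55 ≈ 1.70815

r = 1.708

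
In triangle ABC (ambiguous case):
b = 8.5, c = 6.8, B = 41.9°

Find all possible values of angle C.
b/sin(B) = c/sin(C)  ⇒  sin(C) = c·sin(B)/b = 6.8·sin(41.9°)/8.5
sin(41.9°) ≈ 0.667833
sin(C) ≈ 6.8·0.667833/8.5 ≈ 4.54126/8.5 ≈ 0.534266
Candidate 1: C₁ = arcsin(0.534266) ≈ 32.2942°  →  A = 180° − 41.9° − 32.2942° ≈ 105.806° > 0, valid
Candidate 2: C₂ = 180° − C₁ ≈ 147.706°  →  A = 180° − 41.9° − 147.706° ≈ -9.6058° ≤ 0, not a valid triangle

C = 32.29° (one solution)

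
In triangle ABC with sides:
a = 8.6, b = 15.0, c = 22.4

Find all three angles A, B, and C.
Law of cosines for each angle (a² = 73.96, b² = 225, c² = 501.76):
cos(A) = (b² + c² − a²)/(2bc) = (225 + 501.76 − 73.96)/(2·15.0·22.4) = 652.8/672 ≈ 0.971429  ⇒  A ≈ 13.7291°
cos(B) = (a² + c² − b²)/(2ac) = (73.96 + 501.76 − 225)/(2·8.6·22.4) = 350.72/385.28 ≈ 0.910299  ⇒  B ≈ 24.4533°
cos(C) = (a² + b² − c²)/(2ab) = (73.96 + 225 − 501.76)/(2·8.6·15.0) = -202.8/258 ≈ -0.786047  ⇒  C ≈ 141.818°
Check: A + B + C ≈ 180°

A = 13.73°, B = 24.45°, C = 141.8°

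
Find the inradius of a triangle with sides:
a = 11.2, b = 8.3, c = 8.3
r = Area/s where s is the semi-perimeter.
s = (11.2 + 8.3 + 8.3)/2 = 27.8/2 = 13.9
Area = √(s(s−a)(s−b)(s−c)) = √(13.9·2.7·5.6·5.6) ≈ √1176.94 ≈ 34.3066
r ≈ 34.3066/13.9 ≈ 2.4681

r = 2.468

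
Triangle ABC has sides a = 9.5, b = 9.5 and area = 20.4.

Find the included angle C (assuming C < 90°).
Area = ½·a·b·sin(C)  ⇒  sin(C) = 2·Area/(a·b) = 2·20.4/(9.5·9.5) = 40.8/90.25 ≈ 0.452078
C = arcsin(0.452078) ≈ 26.8771° (taking the acute solution since C < 90°)

C = 26.88°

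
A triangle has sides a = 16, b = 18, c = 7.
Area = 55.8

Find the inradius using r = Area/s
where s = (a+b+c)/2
s = (16 + 18 + 7)/2 = 41/2 = 20.5
r = Area/s = 55.8/20.5 ≈ 2.72195

r = 2.722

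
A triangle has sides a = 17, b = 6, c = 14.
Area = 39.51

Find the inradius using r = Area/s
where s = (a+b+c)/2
s = (17 + 6 + 14)/2 = 37/2 = 18.5
r = Area/s = 39.51/18.5 ≈ 2.13568

r = 2.136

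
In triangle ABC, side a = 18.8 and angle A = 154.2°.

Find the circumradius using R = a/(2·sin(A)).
R = a/(2·sin(A)) = 18.8/(2·sin(154.2°))
sin(154.2°) ≈ 0.435231
R ≈ 18.8/(2·0.435231) = 18.8/0.870462 ≈ 21.5977

R = 21.6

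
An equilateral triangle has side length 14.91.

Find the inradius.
r = Area/s with s the semi-perimeter.
Area = (√3/4)·14.91² = (√3/4)·222.3081 ≈ 0.433013·222.3081 ≈ 96.2622
s = 3·14.91/2 = 22.365
r ≈ 96.2622/22.365 ≈ 4.30415
(Equivalently r = side/(2√3) = 14.91/3.4641 ≈ 4.30415.)

r = 4.304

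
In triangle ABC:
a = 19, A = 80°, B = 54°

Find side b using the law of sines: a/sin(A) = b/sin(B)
a/sin(A) = b/sin(B)  ⇒  b = a·sin(B)/sin(A) = 19·sin(54°)/sin(80°)
sin(54°) ≈ 0.809017, sin(80°) ≈ 0.984808
b ≈ 19·0.809017/0.984808 ≈ 15.3713/0.984808 ≈ 15.6085

b = 15.61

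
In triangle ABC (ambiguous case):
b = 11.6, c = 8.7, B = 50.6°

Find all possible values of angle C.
b/sin(B) = c/sin(C)  ⇒  sin(C) = c·sin(B)/b = 8.7·sin(50.6°)/11.6
sin(50.6°) ≈ 0.772734
sin(C) ≈ 8.7·0.772734/11.6 ≈ 6.72278/11.6 ≈ 0.57955
Candidate 1: C₁ = arcsin(0.57955) ≈ 35.4189°  →  A = 180° − 50.6° − 35.4189° ≈ 93.9811° > 0, valid
Candidate 2: C₂ = 180° − C₁ ≈ 144.581°  →  A = 180° − 50.6° − 144.581° ≈ -15.1811° ≤ 0, not a valid triangle

C = 35.42° (one solution)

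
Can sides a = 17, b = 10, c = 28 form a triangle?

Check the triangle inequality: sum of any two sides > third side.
a + b vs c: 17 + 10 = 27 ≤ 28  ✗
a + c vs b: 17 + 28 = 45 > 10  ✓
b + c vs a: 10 + 28 = 38 > 17  ✓

No: 17 + 10 = 27 is not > 28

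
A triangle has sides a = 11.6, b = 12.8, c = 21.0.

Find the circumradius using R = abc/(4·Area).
First find the area with Heron's formula.
s = (11.6 + 12.8 + 21.0)/2 = 22.7
Area = √(s(s−a)(s−b)(s−c)) = √(22.7·11.1·9.9·1.7) ≈ √4240.66 ≈ 65.1203
abc = 11.6·12.8·21.0 = 3118.08
R = abc/(4·Area) ≈ 3118.08/(4·65.1203) = 3118.08/260.481 ≈ 11.9705

R = 11.97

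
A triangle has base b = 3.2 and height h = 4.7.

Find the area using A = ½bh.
A = ½·b·h = ½·3.2·4.7 = ½·15.04 = 7.52

Area = 7.52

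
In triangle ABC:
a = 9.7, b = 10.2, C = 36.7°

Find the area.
Two sides and the included angle (SAS): A = ½·a·b·sin(C) = ½·9.7·10.2·sin(36.7°)
sin(36.7°) ≈ 0.597625
A ≈ ½·98.94·0.597625 = 49.47·0.597625 ≈ 29.5645

Area = 29.56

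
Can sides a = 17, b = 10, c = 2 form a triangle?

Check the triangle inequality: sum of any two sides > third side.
a + b vs c: 17 + 10 = 27 > 2  ✓
a + c vs b: 17 + 2 = 19 > 10  ✓
b + c vs a: 10 + 2 = 12 ≤ 17  ✗

No: 10 + 2 = 12 is not > 17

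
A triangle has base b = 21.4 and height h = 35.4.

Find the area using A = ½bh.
A = ½·b·h = ½·21.4·35.4 = ½·757.56 = 378.78

Area = 378.78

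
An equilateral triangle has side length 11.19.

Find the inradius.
r = Area/s with s the semi-perimeter.
Area = (√3/4)·11.19² = (√3/4)·125.2161 ≈ 0.433013·125.2161 ≈ 54.2202
s = 3·11.19/2 = 16.785
r ≈ 54.2202/16.785 ≈ 3.23027
(Equivalently r = side/(2√3) = 11.19/3.4641 ≈ 3.23027.)

r = 3.23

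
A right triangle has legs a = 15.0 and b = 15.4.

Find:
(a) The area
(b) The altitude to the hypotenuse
(a) The legs are perpendicular, so Area = ½·a·b = ½·15.0·15.4 = ½·231 = 115.5
(b) Hypotenuse c = √(a² + b²) = √(225 + 237.16) = √462.16 ≈ 21.4979
    Area = ½·c·h_c  ⇒  h_c = 2·Area/c = 231/21.4979 ≈ 10.7452

Area = 115.5, h_c = 10.75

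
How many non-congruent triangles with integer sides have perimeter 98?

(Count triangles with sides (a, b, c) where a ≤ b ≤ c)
Let a ≤ b ≤ c with a + b + c = 98. The only binding inequality is a + b > c, i.e. 98 − c > c, so c < 98/2; and c ≥ 98/3 since c is the largest side.
So 33 ≤ c ≤ 48. For each c, b runs from ⌈(98 − c)/2⌉ up to c (then a = 98 − b − c satisfies 1 ≤ a ≤ b automatically), giving c − ⌈(98 − c)/2⌉ + 1 choices.
Summing over c: 1 + 3 + 4 + 6 + … + 22 + 24  (16 terms, c = 33, …, 48) = 200
Check (closed form: nearest integer to p²/48 for even p, (p+3)²/48 for odd p): 98²/48 = 9604/48 ≈ 200.08 → 200

200 triangles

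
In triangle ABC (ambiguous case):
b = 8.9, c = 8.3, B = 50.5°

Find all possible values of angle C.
b/sin(B) = c/sin(C)  ⇒  sin(C) = c·sin(B)/b = 8.3·sin(50.5°)/8.9
sin(50.5°) ≈ 0.771625
sin(C) ≈ 8.3·0.771625/8.9 ≈ 6.40448/8.9 ≈ 0.719605
Candidate 1: C₁ = arcsin(0.719605) ≈ 46.0219°  →  A = 180° − 50.5° − 46.0219° ≈ 83.4781° > 0, valid
Candidate 2: C₂ = 180° − C₁ ≈ 133.978°  →  A = 180° − 50.5° − 133.978° ≈ -4.4781° ≤ 0, not a valid triangle

C = 46.02° (one solution)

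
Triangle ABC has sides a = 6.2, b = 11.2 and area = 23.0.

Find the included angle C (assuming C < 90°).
Area = ½·a·b·sin(C)  ⇒  sin(C) = 2·Area/(a·b) = 2·23.0/(6.2·11.2) = 46/69.44 ≈ 0.662442
C = arcsin(0.662442) ≈ 41.4864° (taking the acute solution since C < 90°)

C = 41.49°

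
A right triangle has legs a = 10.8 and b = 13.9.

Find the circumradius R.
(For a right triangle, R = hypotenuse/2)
Hypotenuse c = √(a² + b²) = √(116.64 + 193.21) = √309.85 ≈ 17.6026
R = c/2 ≈ 17.6026/2 ≈ 8.80128

R = 8.801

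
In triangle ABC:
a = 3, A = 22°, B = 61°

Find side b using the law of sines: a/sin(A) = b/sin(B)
a/sin(A) = b/sin(B)  ⇒  b = a·sin(B)/sin(A) = 3·sin(61°)/sin(22°)
sin(61°) ≈ 0.87462, sin(22°) ≈ 0.374607
b ≈ 3·0.87462/0.374607 ≈ 2.62386/0.374607 ≈ 7.00431

b = 7.004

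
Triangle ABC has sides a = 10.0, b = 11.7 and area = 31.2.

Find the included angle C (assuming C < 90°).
Area = ½·a·b·sin(C)  ⇒  sin(C) = 2·Area/(a·b) = 2·31.2/(10.0·11.7) = 62.4/117 ≈ 0.533333
C = arcsin(0.533333) ≈ 32.231° (taking the acute solution since C < 90°)

C = 32.23°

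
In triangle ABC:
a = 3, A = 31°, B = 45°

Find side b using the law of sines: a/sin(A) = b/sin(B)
a/sin(A) = b/sin(B)  ⇒  b = a·sin(B)/sin(A) = 3·sin(45°)/sin(31°)
sin(45°) ≈ 0.707107, sin(31°) ≈ 0.515038
b ≈ 3·0.707107/0.515038 ≈ 2.12132/0.515038 ≈ 4.11876

b = 4.119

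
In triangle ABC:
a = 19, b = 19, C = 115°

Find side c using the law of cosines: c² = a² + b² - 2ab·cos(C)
c² = 19² + 19² − 2·19·19·cos(115°)
cos(115°) ≈ -0.422618
c² ≈ 361 + 361 − 722·(-0.422618) ≈ 722 + 305.13 ≈ 1027.13
c ≈ √1027.13 ≈ 32.0489

c = 32.05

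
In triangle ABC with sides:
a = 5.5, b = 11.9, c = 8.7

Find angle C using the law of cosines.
c² = a² + b² − 2ab·cos(C)  ⇒  cos(C) = (a² + b² − c²)/(2ab)
cos(C) = (5.5² + 11.9² − 8.7²)/(2·5.5·11.9) = (30.25 + 141.61 − 75.69)/130.9 = 96.17/130.9 ≈ 0.734683
C = arccos(0.734683) ≈ 42.7196°

C = 42.72°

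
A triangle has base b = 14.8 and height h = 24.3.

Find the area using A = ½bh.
A = ½·b·h = ½·14.8·24.3 = ½·359.64 = 179.82

Area = 179.82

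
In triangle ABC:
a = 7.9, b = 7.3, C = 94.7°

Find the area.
Two sides and the included angle (SAS): A = ½·a·b·sin(C) = ½·7.9·7.3·sin(94.7°)
sin(94.7°) ≈ 0.996637
A ≈ ½·57.67·0.996637 = 28.835·0.996637 ≈ 28.738

Area = 28.74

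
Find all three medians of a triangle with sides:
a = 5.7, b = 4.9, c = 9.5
Median formula: m_a = ½√(2b² + 2c² − a²) (and cyclically). a² = 32.49, b² = 24.01, c² = 90.25.
m_a = ½√(2·24.01 + 2·90.25 − 32.49) = ½√196.03 ≈ ½·14.0011 ≈ 7.00054
m_b = ½√(2·32.49 + 2·90.25 − 24.01) = ½√221.47 ≈ ½·14.8819 ≈ 7.44093
m_c = ½√(2·32.49 + 2·24.01 − 90.25) = ½√22.75 ≈ ½·4.7697 ≈ 2.38485

m_a = 7.001, m_b = 7.441, m_c = 2.385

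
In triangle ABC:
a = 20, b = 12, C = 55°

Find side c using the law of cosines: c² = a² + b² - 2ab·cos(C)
c² = 20² + 12² − 2·20·12·cos(55°)
cos(55°) ≈ 0.573576
c² ≈ 400 + 144 − 480·(0.573576) ≈ 544 − 275.317 ≈ 268.683
c ≈ √268.683 ≈ 16.3916

c = 16.39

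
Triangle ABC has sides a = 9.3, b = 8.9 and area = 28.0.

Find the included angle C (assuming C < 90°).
Area = ½·a·b·sin(C)  ⇒  sin(C) = 2·Area/(a·b) = 2·28.0/(9.3·8.9) = 56/82.77 ≈ 0.676574
C = arcsin(0.676574) ≈ 42.5765° (taking the acute solution since C < 90°)

C = 42.58°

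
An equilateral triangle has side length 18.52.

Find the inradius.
r = Area/s with s the semi-perimeter.
Area = (√3/4)·18.52² = (√3/4)·342.9904 ≈ 0.433013·342.9904 ≈ 148.519
s = 3·18.52/2 = 27.78
r ≈ 148.519/27.78 ≈ 5.34626
(Equivalently r = side/(2√3) = 18.52/3.4641 ≈ 5.34626.)

r = 5.346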